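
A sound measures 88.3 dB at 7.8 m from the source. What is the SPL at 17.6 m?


Given values:
  SPL1 = 88.3 dB, r1 = 7.8 m, r2 = 17.6 m
Formula: SPL2 = SPL1 - 20 * log10(r2 / r1)
Compute ratio: r2 / r1 = 17.6 / 7.8 = 2.2564
Compute log10: log10(2.2564) = 0.353416
Compute drop: 20 * 0.353416 = 7.0683
SPL2 = 88.3 - 7.0683 = 81.23

81.23 dB


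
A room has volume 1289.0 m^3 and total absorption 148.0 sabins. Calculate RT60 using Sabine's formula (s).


Given values:
  V = 1289.0 m^3
  A = 148.0 sabins
Formula: RT60 = 0.161 * V / A
Numerator: 0.161 * 1289.0 = 207.529
RT60 = 207.529 / 148.0 = 1.402

1.402 s


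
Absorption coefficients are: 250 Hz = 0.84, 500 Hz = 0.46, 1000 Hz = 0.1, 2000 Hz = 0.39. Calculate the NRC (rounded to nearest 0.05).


Given values:
  a_250 = 0.84, a_500 = 0.46
  a_1000 = 0.1, a_2000 = 0.39
Formula: NRC = (a250 + a500 + a1000 + a2000) / 4
Sum = 0.84 + 0.46 + 0.1 + 0.39 = 1.79
NRC = 1.79 / 4 = 0.4475
Rounded to nearest 0.05: 0.45

0.45


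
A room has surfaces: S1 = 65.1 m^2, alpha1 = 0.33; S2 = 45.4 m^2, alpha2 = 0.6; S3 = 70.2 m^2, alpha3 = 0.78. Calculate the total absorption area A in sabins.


Given surfaces:
  Surface 1: 65.1 * 0.33 = 21.483
  Surface 2: 45.4 * 0.6 = 27.24
  Surface 3: 70.2 * 0.78 = 54.756
Formula: A = sum(Si * alpha_i)
A = 21.483 + 27.24 + 54.756
A = 103.48

103.48 sabins


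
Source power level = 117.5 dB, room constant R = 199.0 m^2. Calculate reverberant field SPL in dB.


Given values:
  Lw = 117.5 dB, R = 199.0 m^2
Formula: SPL = Lw + 10 * log10(4 / R)
Compute 4 / R = 4 / 199.0 = 0.020101
Compute 10 * log10(0.020101) = -16.9678
SPL = 117.5 + (-16.9678) = 100.53

100.53 dB


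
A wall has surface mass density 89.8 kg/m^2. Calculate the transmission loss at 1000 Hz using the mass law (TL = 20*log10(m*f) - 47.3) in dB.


Given values:
  m = 89.8 kg/m^2, f = 1000 Hz
Formula: TL = 20 * log10(m * f) - 47.3
Compute m * f = 89.8 * 1000 = 89800.0
Compute log10(89800.0) = 4.953276
Compute 20 * 4.953276 = 99.0655
TL = 99.0655 - 47.3 = 51.77

51.77 dB


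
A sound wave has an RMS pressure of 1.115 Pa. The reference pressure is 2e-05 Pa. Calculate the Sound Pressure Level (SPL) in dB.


Given values:
  p = 1.115 Pa
  p_ref = 2e-05 Pa
Formula: SPL = 20 * log10(p / p_ref)
Compute ratio: p / p_ref = 1.115 / 2e-05 = 55750
Compute log10: log10(55750) = 4.746245
Multiply: SPL = 20 * 4.746245 = 94.92

94.92 dB


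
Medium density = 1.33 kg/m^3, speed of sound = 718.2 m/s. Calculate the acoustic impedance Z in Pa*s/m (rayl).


Given values:
  rho = 1.33 kg/m^3
  c = 718.2 m/s
Formula: Z = rho * c
Z = 1.33 * 718.2
Z = 955.21

955.21 rayl


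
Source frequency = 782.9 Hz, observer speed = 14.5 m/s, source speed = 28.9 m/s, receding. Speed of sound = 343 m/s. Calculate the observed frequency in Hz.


Given values:
  f_s = 782.9 Hz, v_o = 14.5 m/s, v_s = 28.9 m/s
  Direction: receding
Formula: f_o = f_s * (c - v_o) / (c + v_s)
Numerator: c - v_o = 343 - 14.5 = 328.5
Denominator: c + v_s = 343 + 28.9 = 371.9
f_o = 782.9 * 328.5 / 371.9 = 691.54

691.54 Hz


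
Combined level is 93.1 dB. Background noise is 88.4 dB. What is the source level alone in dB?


Given values:
  L_total = 93.1 dB, L_bg = 88.4 dB
Formula: L_source = 10 * log10(10^(L_total/10) - 10^(L_bg/10))
Convert to linear:
  10^(93.1/10) = 2041737944.6695
  10^(88.4/10) = 691830970.9189
Difference: 2041737944.6695 - 691830970.9189 = 1349906973.7506
L_source = 10 * log10(1349906973.7506) = 91.3

91.3 dB


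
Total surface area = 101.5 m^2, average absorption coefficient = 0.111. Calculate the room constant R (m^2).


Given values:
  S = 101.5 m^2, alpha = 0.111
Formula: R = S * alpha / (1 - alpha)
Numerator: 101.5 * 0.111 = 11.2665
Denominator: 1 - 0.111 = 0.889
R = 11.2665 / 0.889 = 12.67

12.67 m^2


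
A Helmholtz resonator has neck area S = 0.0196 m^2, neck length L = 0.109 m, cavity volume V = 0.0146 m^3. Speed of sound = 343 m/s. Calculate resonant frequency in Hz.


Given values:
  S = 0.0196 m^2, L = 0.109 m, V = 0.0146 m^3, c = 343 m/s
Formula: f = (c / (2*pi)) * sqrt(S / (V * L))
Compute V * L = 0.0146 * 0.109 = 0.0015914
Compute S / (V * L) = 0.0196 / 0.0015914 = 12.3162
Compute sqrt(12.3162) = 3.509444
Compute c / (2*pi) = 343 / 6.283185 = 54.590148
f = 54.590148 * 3.509444 = 191.58

191.58 Hz


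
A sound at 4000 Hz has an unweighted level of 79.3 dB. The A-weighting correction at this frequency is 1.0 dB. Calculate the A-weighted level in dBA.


Given values:
  SPL = 79.3 dB
  A-weighting at 4000 Hz = 1.0 dB
Formula: L_A = SPL + A_weight
L_A = 79.3 + (1.0)
L_A = 80.3

80.3 dBA


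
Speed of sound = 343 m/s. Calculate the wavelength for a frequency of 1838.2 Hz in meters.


Given values:
  c = 343 m/s, f = 1838.2 Hz
Formula: lambda = c / f
lambda = 343 / 1838.2
lambda = 0.1866

0.1866 m


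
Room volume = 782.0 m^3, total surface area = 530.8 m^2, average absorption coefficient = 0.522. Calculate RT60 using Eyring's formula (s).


Given values:
  V = 782.0 m^3, S = 530.8 m^2, alpha = 0.522
Formula: RT60 = 0.161 * V / (-S * ln(1 - alpha))
Compute ln(1 - 0.522) = ln(0.478) = -0.738145
Denominator: -530.8 * -0.738145 = 391.8074
Numerator: 0.161 * 782.0 = 125.902
RT60 = 125.902 / 391.8074 = 0.321

0.321 s


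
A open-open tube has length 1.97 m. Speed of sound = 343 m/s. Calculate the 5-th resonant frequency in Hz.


Given values:
  Tube type: open-open, L = 1.97 m, c = 343 m/s, n = 5
Formula: f_n = n * c / (2 * L)
Compute 2 * L = 2 * 1.97 = 3.94
f = 5 * 343 / 3.94
f = 435.28

435.28 Hz


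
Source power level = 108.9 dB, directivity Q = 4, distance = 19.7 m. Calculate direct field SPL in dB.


Given values:
  Lw = 108.9 dB, Q = 4, r = 19.7 m
Formula: SPL = Lw + 10 * log10(Q / (4 * pi * r^2))
Compute 4 * pi * r^2 = 4 * pi * 19.7^2 = 4876.8828
Compute Q / denom = 4 / 4876.8828 = 0.0008202
Compute 10 * log10(0.0008202) = -30.8608
SPL = 108.9 + (-30.8608) = 78.04

78.04 dB


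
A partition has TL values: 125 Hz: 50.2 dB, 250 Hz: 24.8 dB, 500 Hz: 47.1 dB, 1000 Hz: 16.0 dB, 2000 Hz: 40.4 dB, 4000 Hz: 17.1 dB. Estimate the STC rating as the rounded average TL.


Given TL values at each frequency:
  125 Hz: 50.2 dB
  250 Hz: 24.8 dB
  500 Hz: 47.1 dB
  1000 Hz: 16.0 dB
  2000 Hz: 40.4 dB
  4000 Hz: 17.1 dB
Formula: STC ~ round(average of TL values)
Sum = 50.2 + 24.8 + 47.1 + 16.0 + 40.4 + 17.1 = 195.6
Average = 195.6 / 6 = 32.6
Rounded: 33

33


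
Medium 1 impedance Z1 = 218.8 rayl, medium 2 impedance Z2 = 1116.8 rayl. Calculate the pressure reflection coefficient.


Given values:
  Z1 = 218.8 rayl, Z2 = 1116.8 rayl
Formula: R = (Z2 - Z1) / (Z2 + Z1)
Numerator: Z2 - Z1 = 1116.8 - 218.8 = 898.0
Denominator: Z2 + Z1 = 1116.8 + 218.8 = 1335.6
R = 898.0 / 1335.6 = 0.6724

0.6724


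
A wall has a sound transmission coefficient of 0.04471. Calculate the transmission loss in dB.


Given values:
  tau = 0.04471
Formula: TL = 10 * log10(1 / tau)
Compute 1 / tau = 1 / 0.04471 = 22.3664
Compute log10(22.3664) = 1.349596
TL = 10 * 1.349596 = 13.5

13.5 dB


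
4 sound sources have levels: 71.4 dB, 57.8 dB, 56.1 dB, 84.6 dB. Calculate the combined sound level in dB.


Formula: L_total = 10 * log10( sum(10^(Li/10)) )
  Source 1: 10^(71.4/10) = 13803842.646
  Source 2: 10^(57.8/10) = 602559.5861
  Source 3: 10^(56.1/10) = 407380.2778
  Source 4: 10^(84.6/10) = 288403150.3127
Sum of linear values = 303216932.8226
L_total = 10 * log10(303216932.8226) = 84.82

84.82 dB


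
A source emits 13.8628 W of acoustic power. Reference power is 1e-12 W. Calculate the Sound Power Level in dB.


Given values:
  W = 13.8628 W
  W_ref = 1e-12 W
Formula: SWL = 10 * log10(W / W_ref)
Compute ratio: W / W_ref = 13862800000000
Compute log10: log10(13862800000000) = 13.141851
Multiply: SWL = 10 * 13.141851 = 131.42

131.42 dB


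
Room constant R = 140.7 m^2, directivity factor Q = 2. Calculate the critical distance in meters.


Given values:
  R = 140.7 m^2, Q = 2
Formula: d_c = 0.141 * sqrt(Q * R)
Compute Q * R = 2 * 140.7 = 281.4
Compute sqrt(281.4) = 16.775
d_c = 0.141 * 16.775 = 2.365

2.365 m


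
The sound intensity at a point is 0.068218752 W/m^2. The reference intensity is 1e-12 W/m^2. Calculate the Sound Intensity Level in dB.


Given values:
  I = 0.068218752 W/m^2
  I_ref = 1e-12 W/m^2
Formula: SIL = 10 * log10(I / I_ref)
Compute ratio: I / I_ref = 68218752000
Compute log10: log10(68218752000) = 10.833904
Multiply: SIL = 10 * 10.833904 = 108.34

108.34 dB


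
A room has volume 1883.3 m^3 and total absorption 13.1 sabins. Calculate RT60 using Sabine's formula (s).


Given values:
  V = 1883.3 m^3
  A = 13.1 sabins
Formula: RT60 = 0.161 * V / A
Numerator: 0.161 * 1883.3 = 303.2113
RT60 = 303.2113 / 13.1 = 23.146

23.146 s


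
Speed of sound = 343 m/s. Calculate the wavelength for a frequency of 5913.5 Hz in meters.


Given values:
  c = 343 m/s, f = 5913.5 Hz
Formula: lambda = c / f
lambda = 343 / 5913.5
lambda = 0.058

0.058 m


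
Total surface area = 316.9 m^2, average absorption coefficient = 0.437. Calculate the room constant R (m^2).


Given values:
  S = 316.9 m^2, alpha = 0.437
Formula: R = S * alpha / (1 - alpha)
Numerator: 316.9 * 0.437 = 138.4853
Denominator: 1 - 0.437 = 0.563
R = 138.4853 / 0.563 = 245.98

245.98 m^2


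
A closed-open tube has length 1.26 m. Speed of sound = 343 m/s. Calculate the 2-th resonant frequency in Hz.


Given values:
  Tube type: closed-open, L = 1.26 m, c = 343 m/s, n = 2
Formula: f_n = (2n - 1) * c / (4 * L)
Compute 2n - 1 = 2*2 - 1 = 3
Compute 4 * L = 4 * 1.26 = 5.04
f = 3 * 343 / 5.04
f = 204.17

204.17 Hz


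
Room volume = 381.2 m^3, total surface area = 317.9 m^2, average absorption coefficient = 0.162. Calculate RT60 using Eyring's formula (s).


Given values:
  V = 381.2 m^3, S = 317.9 m^2, alpha = 0.162
Formula: RT60 = 0.161 * V / (-S * ln(1 - alpha))
Compute ln(1 - 0.162) = ln(0.838) = -0.176737
Denominator: -317.9 * -0.176737 = 56.1847
Numerator: 0.161 * 381.2 = 61.3732
RT60 = 61.3732 / 56.1847 = 1.092

1.092 s


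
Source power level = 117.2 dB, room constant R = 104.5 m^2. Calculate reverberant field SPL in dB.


Given values:
  Lw = 117.2 dB, R = 104.5 m^2
Formula: SPL = Lw + 10 * log10(4 / R)
Compute 4 / R = 4 / 104.5 = 0.038278
Compute 10 * log10(0.038278) = -14.1705
SPL = 117.2 + (-14.1705) = 103.03

103.03 dB


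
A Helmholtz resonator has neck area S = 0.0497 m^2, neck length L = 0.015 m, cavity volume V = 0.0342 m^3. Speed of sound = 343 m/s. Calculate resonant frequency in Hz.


Given values:
  S = 0.0497 m^2, L = 0.015 m, V = 0.0342 m^3, c = 343 m/s
Formula: f = (c / (2*pi)) * sqrt(S / (V * L))
Compute V * L = 0.0342 * 0.015 = 0.000513
Compute S / (V * L) = 0.0497 / 0.000513 = 96.8811
Compute sqrt(96.8811) = 9.84282
Compute c / (2*pi) = 343 / 6.283185 = 54.590148
f = 54.590148 * 9.84282 = 537.32

537.32 Hz


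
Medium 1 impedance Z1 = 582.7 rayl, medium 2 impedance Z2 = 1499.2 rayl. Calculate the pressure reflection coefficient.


Given values:
  Z1 = 582.7 rayl, Z2 = 1499.2 rayl
Formula: R = (Z2 - Z1) / (Z2 + Z1)
Numerator: Z2 - Z1 = 1499.2 - 582.7 = 916.5
Denominator: Z2 + Z1 = 1499.2 + 582.7 = 2081.9
R = 916.5 / 2081.9 = 0.4402

0.4402


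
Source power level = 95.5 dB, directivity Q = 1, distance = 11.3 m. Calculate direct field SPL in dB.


Given values:
  Lw = 95.5 dB, Q = 1, r = 11.3 m
Formula: SPL = Lw + 10 * log10(Q / (4 * pi * r^2))
Compute 4 * pi * r^2 = 4 * pi * 11.3^2 = 1604.5999
Compute Q / denom = 1 / 1604.5999 = 0.00062321
Compute 10 * log10(0.00062321) = -32.0537
SPL = 95.5 + (-32.0537) = 63.45

63.45 dB


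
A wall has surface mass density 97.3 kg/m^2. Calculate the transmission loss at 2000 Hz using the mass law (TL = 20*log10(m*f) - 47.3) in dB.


Given values:
  m = 97.3 kg/m^2, f = 2000 Hz
Formula: TL = 20 * log10(m * f) - 47.3
Compute m * f = 97.3 * 2000 = 194600.0
Compute log10(194600.0) = 5.289143
Compute 20 * 5.289143 = 105.7829
TL = 105.7829 - 47.3 = 58.48

58.48 dB


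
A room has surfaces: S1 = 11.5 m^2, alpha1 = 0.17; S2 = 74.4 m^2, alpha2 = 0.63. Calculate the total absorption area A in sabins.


Given surfaces:
  Surface 1: 11.5 * 0.17 = 1.955
  Surface 2: 74.4 * 0.63 = 46.872
Formula: A = sum(Si * alpha_i)
A = 1.955 + 46.872
A = 48.83

48.83 sabins


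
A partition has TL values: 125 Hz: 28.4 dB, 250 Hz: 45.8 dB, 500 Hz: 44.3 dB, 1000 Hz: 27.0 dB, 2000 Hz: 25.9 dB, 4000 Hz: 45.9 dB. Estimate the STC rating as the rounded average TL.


Given TL values at each frequency:
  125 Hz: 28.4 dB
  250 Hz: 45.8 dB
  500 Hz: 44.3 dB
  1000 Hz: 27.0 dB
  2000 Hz: 25.9 dB
  4000 Hz: 45.9 dB
Formula: STC ~ round(average of TL values)
Sum = 28.4 + 45.8 + 44.3 + 27.0 + 25.9 + 45.9 = 217.3
Average = 217.3 / 6 = 36.22
Rounded: 36

36


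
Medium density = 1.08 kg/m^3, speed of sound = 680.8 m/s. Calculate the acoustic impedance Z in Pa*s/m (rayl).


Given values:
  rho = 1.08 kg/m^3
  c = 680.8 m/s
Formula: Z = rho * c
Z = 1.08 * 680.8
Z = 735.26

735.26 rayl


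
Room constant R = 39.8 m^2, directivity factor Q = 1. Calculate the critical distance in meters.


Given values:
  R = 39.8 m^2, Q = 1
Formula: d_c = 0.141 * sqrt(Q * R)
Compute Q * R = 1 * 39.8 = 39.8
Compute sqrt(39.8) = 6.3087
d_c = 0.141 * 6.3087 = 0.89

0.89 m


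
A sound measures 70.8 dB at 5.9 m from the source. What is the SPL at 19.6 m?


Given values:
  SPL1 = 70.8 dB, r1 = 5.9 m, r2 = 19.6 m
Formula: SPL2 = SPL1 - 20 * log10(r2 / r1)
Compute ratio: r2 / r1 = 19.6 / 5.9 = 3.322
Compute log10: log10(3.322) = 0.5214
Compute drop: 20 * 0.5214 = 10.428
SPL2 = 70.8 - 10.428 = 60.37

60.37 dB


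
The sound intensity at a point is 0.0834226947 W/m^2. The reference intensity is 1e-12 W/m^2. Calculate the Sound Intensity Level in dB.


Given values:
  I = 0.0834226947 W/m^2
  I_ref = 1e-12 W/m^2
Formula: SIL = 10 * log10(I / I_ref)
Compute ratio: I / I_ref = 83422694700
Compute log10: log10(83422694700) = 10.921284
Multiply: SIL = 10 * 10.921284 = 109.21

109.21 dB


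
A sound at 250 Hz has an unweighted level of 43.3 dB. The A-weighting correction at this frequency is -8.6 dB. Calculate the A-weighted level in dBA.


Given values:
  SPL = 43.3 dB
  A-weighting at 250 Hz = -8.6 dB
Formula: L_A = SPL + A_weight
L_A = 43.3 + (-8.6)
L_A = 34.7

34.7 dBA


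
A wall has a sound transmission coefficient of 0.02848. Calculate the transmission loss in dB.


Given values:
  tau = 0.02848
Formula: TL = 10 * log10(1 / tau)
Compute 1 / tau = 1 / 0.02848 = 35.1124
Compute log10(35.1124) = 1.545461
TL = 10 * 1.545461 = 15.45

15.45 dB


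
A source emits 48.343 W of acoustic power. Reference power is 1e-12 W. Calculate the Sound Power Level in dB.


Given values:
  W = 48.343 W
  W_ref = 1e-12 W
Formula: SWL = 10 * log10(W / W_ref)
Compute ratio: W / W_ref = 48343000000000
Compute log10: log10(48343000000000) = 13.684334
Multiply: SWL = 10 * 13.684334 = 136.84

136.84 dB


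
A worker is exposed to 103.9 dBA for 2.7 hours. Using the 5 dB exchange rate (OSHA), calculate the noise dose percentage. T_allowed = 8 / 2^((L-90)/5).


Given values:
  L = 103.9 dBA, T = 2.7 hours
Formula: T_allowed = 8 / 2^((L - 90) / 5)
Compute exponent: (103.9 - 90) / 5 = 2.78
Compute 2^(2.78) = 6.868523
T_allowed = 8 / 6.868523 = 1.164734 hours
Dose = (T / T_allowed) * 100
Dose = (2.7 / 1.164734) * 100 = 231.81

231.81 %


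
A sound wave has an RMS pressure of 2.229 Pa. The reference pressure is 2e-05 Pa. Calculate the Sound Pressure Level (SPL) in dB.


Given values:
  p = 2.229 Pa
  p_ref = 2e-05 Pa
Formula: SPL = 20 * log10(p / p_ref)
Compute ratio: p / p_ref = 2.229 / 2e-05 = 111450
Compute log10: log10(111450) = 5.04708
Multiply: SPL = 20 * 5.04708 = 100.94

100.94 dB


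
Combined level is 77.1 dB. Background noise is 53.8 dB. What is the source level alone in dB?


Given values:
  L_total = 77.1 dB, L_bg = 53.8 dB
Formula: L_source = 10 * log10(10^(L_total/10) - 10^(L_bg/10))
Convert to linear:
  10^(77.1/10) = 51286138.3991
  10^(53.8/10) = 239883.2919
Difference: 51286138.3991 - 239883.2919 = 51046255.1072
L_source = 10 * log10(51046255.1072) = 77.08

77.08 dB


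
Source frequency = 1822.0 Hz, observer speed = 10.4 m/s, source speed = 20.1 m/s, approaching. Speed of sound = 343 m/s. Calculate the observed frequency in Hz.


Given values:
  f_s = 1822.0 Hz, v_o = 10.4 m/s, v_s = 20.1 m/s
  Direction: approaching
Formula: f_o = f_s * (c + v_o) / (c - v_s)
Numerator: c + v_o = 343 + 10.4 = 353.4
Denominator: c - v_s = 343 - 20.1 = 322.9
f_o = 1822.0 * 353.4 / 322.9 = 1994.1

1994.1 Hz


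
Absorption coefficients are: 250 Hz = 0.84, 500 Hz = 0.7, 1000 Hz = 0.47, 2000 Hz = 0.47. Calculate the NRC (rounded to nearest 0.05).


Given values:
  a_250 = 0.84, a_500 = 0.7
  a_1000 = 0.47, a_2000 = 0.47
Formula: NRC = (a250 + a500 + a1000 + a2000) / 4
Sum = 0.84 + 0.7 + 0.47 + 0.47 = 2.48
NRC = 2.48 / 4 = 0.62
Rounded to nearest 0.05: 0.6

0.6


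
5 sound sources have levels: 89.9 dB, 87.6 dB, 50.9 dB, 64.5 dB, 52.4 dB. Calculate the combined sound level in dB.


Formula: L_total = 10 * log10( sum(10^(Li/10)) )
  Source 1: 10^(89.9/10) = 977237220.9558
  Source 2: 10^(87.6/10) = 575439937.3372
  Source 3: 10^(50.9/10) = 123026.8771
  Source 4: 10^(64.5/10) = 2818382.9313
  Source 5: 10^(52.4/10) = 173780.0829
Sum of linear values = 1555792348.1843
L_total = 10 * log10(1555792348.1843) = 91.92

91.92 dB


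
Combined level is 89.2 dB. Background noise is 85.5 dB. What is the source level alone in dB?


Given values:
  L_total = 89.2 dB, L_bg = 85.5 dB
Formula: L_source = 10 * log10(10^(L_total/10) - 10^(L_bg/10))
Convert to linear:
  10^(89.2/10) = 831763771.1027
  10^(85.5/10) = 354813389.2336
Difference: 831763771.1027 - 354813389.2336 = 476950381.8691
L_source = 10 * log10(476950381.8691) = 86.78

86.78 dB


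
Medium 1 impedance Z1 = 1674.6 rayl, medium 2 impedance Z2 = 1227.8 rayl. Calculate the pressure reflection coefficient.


Given values:
  Z1 = 1674.6 rayl, Z2 = 1227.8 rayl
Formula: R = (Z2 - Z1) / (Z2 + Z1)
Numerator: Z2 - Z1 = 1227.8 - 1674.6 = -446.8
Denominator: Z2 + Z1 = 1227.8 + 1674.6 = 2902.4
R = -446.8 / 2902.4 = -0.1539

-0.1539


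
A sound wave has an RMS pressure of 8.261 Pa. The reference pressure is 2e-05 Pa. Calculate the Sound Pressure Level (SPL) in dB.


Given values:
  p = 8.261 Pa
  p_ref = 2e-05 Pa
Formula: SPL = 20 * log10(p / p_ref)
Compute ratio: p / p_ref = 8.261 / 2e-05 = 413050
Compute log10: log10(413050) = 5.616003
Multiply: SPL = 20 * 5.616003 = 112.32

112.32 dB


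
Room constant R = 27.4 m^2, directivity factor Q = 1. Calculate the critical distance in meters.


Given values:
  R = 27.4 m^2, Q = 1
Formula: d_c = 0.141 * sqrt(Q * R)
Compute Q * R = 1 * 27.4 = 27.4
Compute sqrt(27.4) = 5.2345
d_c = 0.141 * 5.2345 = 0.738

0.738 m


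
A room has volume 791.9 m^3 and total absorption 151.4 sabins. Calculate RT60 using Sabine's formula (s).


Given values:
  V = 791.9 m^3
  A = 151.4 sabins
Formula: RT60 = 0.161 * V / A
Numerator: 0.161 * 791.9 = 127.4959
RT60 = 127.4959 / 151.4 = 0.842

0.842 s


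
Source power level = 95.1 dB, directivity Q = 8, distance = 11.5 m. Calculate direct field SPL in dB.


Given values:
  Lw = 95.1 dB, Q = 8, r = 11.5 m
Formula: SPL = Lw + 10 * log10(Q / (4 * pi * r^2))
Compute 4 * pi * r^2 = 4 * pi * 11.5^2 = 1661.9025
Compute Q / denom = 8 / 1661.9025 = 0.00481376
Compute 10 * log10(0.00481376) = -23.1752
SPL = 95.1 + (-23.1752) = 71.92

71.92 dB


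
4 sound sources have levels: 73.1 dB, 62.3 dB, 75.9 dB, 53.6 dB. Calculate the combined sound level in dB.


Formula: L_total = 10 * log10( sum(10^(Li/10)) )
  Source 1: 10^(73.1/10) = 20417379.4467
  Source 2: 10^(62.3/10) = 1698243.6525
  Source 3: 10^(75.9/10) = 38904514.4994
  Source 4: 10^(53.6/10) = 229086.7653
Sum of linear values = 61249224.3639
L_total = 10 * log10(61249224.3639) = 77.87

77.87 dB


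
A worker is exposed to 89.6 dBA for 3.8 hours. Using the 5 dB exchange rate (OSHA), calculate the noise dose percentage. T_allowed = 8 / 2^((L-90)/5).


Given values:
  L = 89.6 dBA, T = 3.8 hours
Formula: T_allowed = 8 / 2^((L - 90) / 5)
Compute exponent: (89.6 - 90) / 5 = -0.08
Compute 2^(-0.08) = 0.946058
T_allowed = 8 / 0.946058 = 8.456141 hours
Dose = (T / T_allowed) * 100
Dose = (3.8 / 8.456141) * 100 = 44.94

44.94 %


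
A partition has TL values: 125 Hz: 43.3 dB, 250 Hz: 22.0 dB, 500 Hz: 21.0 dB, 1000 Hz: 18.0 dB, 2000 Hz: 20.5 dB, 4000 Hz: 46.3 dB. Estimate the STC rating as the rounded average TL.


Given TL values at each frequency:
  125 Hz: 43.3 dB
  250 Hz: 22.0 dB
  500 Hz: 21.0 dB
  1000 Hz: 18.0 dB
  2000 Hz: 20.5 dB
  4000 Hz: 46.3 dB
Formula: STC ~ round(average of TL values)
Sum = 43.3 + 22.0 + 21.0 + 18.0 + 20.5 + 46.3 = 171.1
Average = 171.1 / 6 = 28.52
Rounded: 29

29


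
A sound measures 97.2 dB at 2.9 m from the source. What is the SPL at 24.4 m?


Given values:
  SPL1 = 97.2 dB, r1 = 2.9 m, r2 = 24.4 m
Formula: SPL2 = SPL1 - 20 * log10(r2 / r1)
Compute ratio: r2 / r1 = 24.4 / 2.9 = 8.4138
Compute log10: log10(8.4138) = 0.924992
Compute drop: 20 * 0.924992 = 18.4998
SPL2 = 97.2 - 18.4998 = 78.7

78.7 dB


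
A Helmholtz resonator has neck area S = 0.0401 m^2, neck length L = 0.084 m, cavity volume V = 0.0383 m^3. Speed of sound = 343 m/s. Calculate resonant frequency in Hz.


Given values:
  S = 0.0401 m^2, L = 0.084 m, V = 0.0383 m^3, c = 343 m/s
Formula: f = (c / (2*pi)) * sqrt(S / (V * L))
Compute V * L = 0.0383 * 0.084 = 0.0032172
Compute S / (V * L) = 0.0401 / 0.0032172 = 12.4643
Compute sqrt(12.4643) = 3.530482
Compute c / (2*pi) = 343 / 6.283185 = 54.590148
f = 54.590148 * 3.530482 = 192.73

192.73 Hz


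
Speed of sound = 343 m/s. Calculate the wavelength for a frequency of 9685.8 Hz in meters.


Given values:
  c = 343 m/s, f = 9685.8 Hz
Formula: lambda = c / f
lambda = 343 / 9685.8
lambda = 0.0354

0.0354 m


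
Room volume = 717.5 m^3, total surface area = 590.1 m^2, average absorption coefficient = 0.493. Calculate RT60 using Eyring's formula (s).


Given values:
  V = 717.5 m^3, S = 590.1 m^2, alpha = 0.493
Formula: RT60 = 0.161 * V / (-S * ln(1 - alpha))
Compute ln(1 - 0.493) = ln(0.507) = -0.679244
Denominator: -590.1 * -0.679244 = 400.8219
Numerator: 0.161 * 717.5 = 115.5175
RT60 = 115.5175 / 400.8219 = 0.288

0.288 s


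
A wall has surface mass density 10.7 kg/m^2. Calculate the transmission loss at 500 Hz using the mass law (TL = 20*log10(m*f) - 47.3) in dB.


Given values:
  m = 10.7 kg/m^2, f = 500 Hz
Formula: TL = 20 * log10(m * f) - 47.3
Compute m * f = 10.7 * 500 = 5350.0
Compute log10(5350.0) = 3.728354
Compute 20 * 3.728354 = 74.5671
TL = 74.5671 - 47.3 = 27.27

27.27 dB


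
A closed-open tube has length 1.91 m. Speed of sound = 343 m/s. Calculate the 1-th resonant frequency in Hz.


Given values:
  Tube type: closed-open, L = 1.91 m, c = 343 m/s, n = 1
Formula: f_n = (2n - 1) * c / (4 * L)
Compute 2n - 1 = 2*1 - 1 = 1
Compute 4 * L = 4 * 1.91 = 7.64
f = 1 * 343 / 7.64
f = 44.9

44.9 Hz


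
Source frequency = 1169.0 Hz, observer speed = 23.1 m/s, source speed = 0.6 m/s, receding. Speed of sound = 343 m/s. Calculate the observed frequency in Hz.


Given values:
  f_s = 1169.0 Hz, v_o = 23.1 m/s, v_s = 0.6 m/s
  Direction: receding
Formula: f_o = f_s * (c - v_o) / (c + v_s)
Numerator: c - v_o = 343 - 23.1 = 319.9
Denominator: c + v_s = 343 + 0.6 = 343.6
f_o = 1169.0 * 319.9 / 343.6 = 1088.37

1088.37 Hz


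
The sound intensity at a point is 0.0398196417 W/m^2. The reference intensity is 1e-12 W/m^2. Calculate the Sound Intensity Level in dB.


Given values:
  I = 0.0398196417 W/m^2
  I_ref = 1e-12 W/m^2
Formula: SIL = 10 * log10(I / I_ref)
Compute ratio: I / I_ref = 39819641700
Compute log10: log10(39819641700) = 10.600097
Multiply: SIL = 10 * 10.600097 = 106.0

106.0 dB


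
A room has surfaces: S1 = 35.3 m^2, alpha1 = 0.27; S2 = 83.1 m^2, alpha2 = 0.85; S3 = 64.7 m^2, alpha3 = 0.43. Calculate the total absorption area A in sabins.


Given surfaces:
  Surface 1: 35.3 * 0.27 = 9.531
  Surface 2: 83.1 * 0.85 = 70.635
  Surface 3: 64.7 * 0.43 = 27.821
Formula: A = sum(Si * alpha_i)
A = 9.531 + 70.635 + 27.821
A = 107.99

107.99 sabins


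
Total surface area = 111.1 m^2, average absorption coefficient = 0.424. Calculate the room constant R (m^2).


Given values:
  S = 111.1 m^2, alpha = 0.424
Formula: R = S * alpha / (1 - alpha)
Numerator: 111.1 * 0.424 = 47.1064
Denominator: 1 - 0.424 = 0.576
R = 47.1064 / 0.576 = 81.78

81.78 m^2


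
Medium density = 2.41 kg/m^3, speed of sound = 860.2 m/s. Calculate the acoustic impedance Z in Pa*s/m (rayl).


Given values:
  rho = 2.41 kg/m^3
  c = 860.2 m/s
Formula: Z = rho * c
Z = 2.41 * 860.2
Z = 2073.08

2073.08 rayl


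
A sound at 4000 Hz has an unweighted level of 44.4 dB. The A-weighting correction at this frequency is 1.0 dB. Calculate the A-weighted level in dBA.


Given values:
  SPL = 44.4 dB
  A-weighting at 4000 Hz = 1.0 dB
Formula: L_A = SPL + A_weight
L_A = 44.4 + (1.0)
L_A = 45.4

45.4 dBA


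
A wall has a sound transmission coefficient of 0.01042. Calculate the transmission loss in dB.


Given values:
  tau = 0.01042
Formula: TL = 10 * log10(1 / tau)
Compute 1 / tau = 1 / 0.01042 = 95.9693
Compute log10(95.9693) = 1.982132
TL = 10 * 1.982132 = 19.82

19.82 dB


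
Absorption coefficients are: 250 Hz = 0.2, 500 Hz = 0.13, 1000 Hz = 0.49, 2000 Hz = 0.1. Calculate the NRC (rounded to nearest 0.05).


Given values:
  a_250 = 0.2, a_500 = 0.13
  a_1000 = 0.49, a_2000 = 0.1
Formula: NRC = (a250 + a500 + a1000 + a2000) / 4
Sum = 0.2 + 0.13 + 0.49 + 0.1 = 0.92
NRC = 0.92 / 4 = 0.23
Rounded to nearest 0.05: 0.25

0.25


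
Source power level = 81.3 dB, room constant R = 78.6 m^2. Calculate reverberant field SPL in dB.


Given values:
  Lw = 81.3 dB, R = 78.6 m^2
Formula: SPL = Lw + 10 * log10(4 / R)
Compute 4 / R = 4 / 78.6 = 0.050891
Compute 10 * log10(0.050891) = -12.9336
SPL = 81.3 + (-12.9336) = 68.37

68.37 dB


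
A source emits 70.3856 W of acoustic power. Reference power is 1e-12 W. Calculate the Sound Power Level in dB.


Given values:
  W = 70.3856 W
  W_ref = 1e-12 W
Formula: SWL = 10 * log10(W / W_ref)
Compute ratio: W / W_ref = 70385600000000
Compute log10: log10(70385600000000) = 13.847484
Multiply: SWL = 10 * 13.847484 = 138.47

138.47 dB


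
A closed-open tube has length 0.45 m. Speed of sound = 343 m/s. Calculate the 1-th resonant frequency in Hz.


Given values:
  Tube type: closed-open, L = 0.45 m, c = 343 m/s, n = 1
Formula: f_n = (2n - 1) * c / (4 * L)
Compute 2n - 1 = 2*1 - 1 = 1
Compute 4 * L = 4 * 0.45 = 1.8
f = 1 * 343 / 1.8
f = 190.56

190.56 Hz


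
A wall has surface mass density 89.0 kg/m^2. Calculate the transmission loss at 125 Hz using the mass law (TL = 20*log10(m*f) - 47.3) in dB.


Given values:
  m = 89.0 kg/m^2, f = 125 Hz
Formula: TL = 20 * log10(m * f) - 47.3
Compute m * f = 89.0 * 125 = 11125.0
Compute log10(11125.0) = 4.0463
Compute 20 * 4.0463 = 80.926
TL = 80.926 - 47.3 = 33.63

33.63 dB


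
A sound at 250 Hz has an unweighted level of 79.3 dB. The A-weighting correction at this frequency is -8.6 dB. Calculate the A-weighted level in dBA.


Given values:
  SPL = 79.3 dB
  A-weighting at 250 Hz = -8.6 dB
Formula: L_A = SPL + A_weight
L_A = 79.3 + (-8.6)
L_A = 70.7

70.7 dBA


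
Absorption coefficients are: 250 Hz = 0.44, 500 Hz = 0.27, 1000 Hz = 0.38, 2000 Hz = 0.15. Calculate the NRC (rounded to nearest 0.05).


Given values:
  a_250 = 0.44, a_500 = 0.27
  a_1000 = 0.38, a_2000 = 0.15
Formula: NRC = (a250 + a500 + a1000 + a2000) / 4
Sum = 0.44 + 0.27 + 0.38 + 0.15 = 1.24
NRC = 1.24 / 4 = 0.31
Rounded to nearest 0.05: 0.3

0.3


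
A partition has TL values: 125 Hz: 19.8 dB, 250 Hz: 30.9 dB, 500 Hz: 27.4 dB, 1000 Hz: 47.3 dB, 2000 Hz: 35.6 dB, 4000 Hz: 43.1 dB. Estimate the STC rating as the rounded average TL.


Given TL values at each frequency:
  125 Hz: 19.8 dB
  250 Hz: 30.9 dB
  500 Hz: 27.4 dB
  1000 Hz: 47.3 dB
  2000 Hz: 35.6 dB
  4000 Hz: 43.1 dB
Formula: STC ~ round(average of TL values)
Sum = 19.8 + 30.9 + 27.4 + 47.3 + 35.6 + 43.1 = 204.1
Average = 204.1 / 6 = 34.02
Rounded: 34

34


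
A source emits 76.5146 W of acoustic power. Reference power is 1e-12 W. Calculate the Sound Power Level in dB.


Given values:
  W = 76.5146 W
  W_ref = 1e-12 W
Formula: SWL = 10 * log10(W / W_ref)
Compute ratio: W / W_ref = 76514600000000
Compute log10: log10(76514600000000) = 13.883744
Multiply: SWL = 10 * 13.883744 = 138.84

138.84 dB


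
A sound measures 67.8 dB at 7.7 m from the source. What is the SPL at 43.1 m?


Given values:
  SPL1 = 67.8 dB, r1 = 7.7 m, r2 = 43.1 m
Formula: SPL2 = SPL1 - 20 * log10(r2 / r1)
Compute ratio: r2 / r1 = 43.1 / 7.7 = 5.5974
Compute log10: log10(5.5974) = 0.747986
Compute drop: 20 * 0.747986 = 14.9597
SPL2 = 67.8 - 14.9597 = 52.84

52.84 dB


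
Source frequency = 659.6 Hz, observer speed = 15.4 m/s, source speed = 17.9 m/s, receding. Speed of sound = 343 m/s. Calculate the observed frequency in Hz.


Given values:
  f_s = 659.6 Hz, v_o = 15.4 m/s, v_s = 17.9 m/s
  Direction: receding
Formula: f_o = f_s * (c - v_o) / (c + v_s)
Numerator: c - v_o = 343 - 15.4 = 327.6
Denominator: c + v_s = 343 + 17.9 = 360.9
f_o = 659.6 * 327.6 / 360.9 = 598.74

598.74 Hz


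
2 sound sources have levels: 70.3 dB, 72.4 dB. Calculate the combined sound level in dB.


Formula: L_total = 10 * log10( sum(10^(Li/10)) )
  Source 1: 10^(70.3/10) = 10715193.0524
  Source 2: 10^(72.4/10) = 17378008.2875
Sum of linear values = 28093201.3399
L_total = 10 * log10(28093201.3399) = 74.49

74.49 dB


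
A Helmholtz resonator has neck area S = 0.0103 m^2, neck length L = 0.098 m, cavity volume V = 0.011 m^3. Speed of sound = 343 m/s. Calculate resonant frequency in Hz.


Given values:
  S = 0.0103 m^2, L = 0.098 m, V = 0.011 m^3, c = 343 m/s
Formula: f = (c / (2*pi)) * sqrt(S / (V * L))
Compute V * L = 0.011 * 0.098 = 0.001078
Compute S / (V * L) = 0.0103 / 0.001078 = 9.5547
Compute sqrt(9.5547) = 3.091068
Compute c / (2*pi) = 343 / 6.283185 = 54.590148
f = 54.590148 * 3.091068 = 168.74

168.74 Hz


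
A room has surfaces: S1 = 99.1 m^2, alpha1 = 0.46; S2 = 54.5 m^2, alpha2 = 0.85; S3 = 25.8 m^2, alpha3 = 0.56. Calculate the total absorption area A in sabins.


Given surfaces:
  Surface 1: 99.1 * 0.46 = 45.586
  Surface 2: 54.5 * 0.85 = 46.325
  Surface 3: 25.8 * 0.56 = 14.448
Formula: A = sum(Si * alpha_i)
A = 45.586 + 46.325 + 14.448
A = 106.36

106.36 sabins


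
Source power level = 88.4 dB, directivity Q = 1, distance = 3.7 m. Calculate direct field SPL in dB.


Given values:
  Lw = 88.4 dB, Q = 1, r = 3.7 m
Formula: SPL = Lw + 10 * log10(Q / (4 * pi * r^2))
Compute 4 * pi * r^2 = 4 * pi * 3.7^2 = 172.0336
Compute Q / denom = 1 / 172.0336 = 0.00581282
Compute 10 * log10(0.00581282) = -22.3561
SPL = 88.4 + (-22.3561) = 66.04

66.04 dB


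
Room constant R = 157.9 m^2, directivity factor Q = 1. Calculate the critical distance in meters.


Given values:
  R = 157.9 m^2, Q = 1
Formula: d_c = 0.141 * sqrt(Q * R)
Compute Q * R = 1 * 157.9 = 157.9
Compute sqrt(157.9) = 12.5658
d_c = 0.141 * 12.5658 = 1.772

1.772 m


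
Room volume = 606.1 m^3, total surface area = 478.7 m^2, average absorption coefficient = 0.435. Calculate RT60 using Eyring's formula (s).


Given values:
  V = 606.1 m^3, S = 478.7 m^2, alpha = 0.435
Formula: RT60 = 0.161 * V / (-S * ln(1 - alpha))
Compute ln(1 - 0.435) = ln(0.565) = -0.57093
Denominator: -478.7 * -0.57093 = 273.3042
Numerator: 0.161 * 606.1 = 97.5821
RT60 = 97.5821 / 273.3042 = 0.357

0.357 s


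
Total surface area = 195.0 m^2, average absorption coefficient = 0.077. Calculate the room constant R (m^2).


Given values:
  S = 195.0 m^2, alpha = 0.077
Formula: R = S * alpha / (1 - alpha)
Numerator: 195.0 * 0.077 = 15.015
Denominator: 1 - 0.077 = 0.923
R = 15.015 / 0.923 = 16.27

16.27 m^2


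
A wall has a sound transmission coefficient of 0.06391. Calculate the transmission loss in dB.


Given values:
  tau = 0.06391
Formula: TL = 10 * log10(1 / tau)
Compute 1 / tau = 1 / 0.06391 = 15.647
Compute log10(15.647) = 1.194431
TL = 10 * 1.194431 = 11.94

11.94 dB


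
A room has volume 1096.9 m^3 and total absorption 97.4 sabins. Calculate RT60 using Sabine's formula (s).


Given values:
  V = 1096.9 m^3
  A = 97.4 sabins
Formula: RT60 = 0.161 * V / A
Numerator: 0.161 * 1096.9 = 176.6009
RT60 = 176.6009 / 97.4 = 1.813

1.813 s


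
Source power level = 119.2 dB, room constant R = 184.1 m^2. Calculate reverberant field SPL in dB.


Given values:
  Lw = 119.2 dB, R = 184.1 m^2
Formula: SPL = Lw + 10 * log10(4 / R)
Compute 4 / R = 4 / 184.1 = 0.021727
Compute 10 * log10(0.021727) = -16.63
SPL = 119.2 + (-16.63) = 102.57

102.57 dB


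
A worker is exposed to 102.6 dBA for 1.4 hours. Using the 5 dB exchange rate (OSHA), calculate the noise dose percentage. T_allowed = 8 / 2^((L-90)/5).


Given values:
  L = 102.6 dBA, T = 1.4 hours
Formula: T_allowed = 8 / 2^((L - 90) / 5)
Compute exponent: (102.6 - 90) / 5 = 2.52
Compute 2^(2.52) = 5.735821
T_allowed = 8 / 5.735821 = 1.394744 hours
Dose = (T / T_allowed) * 100
Dose = (1.4 / 1.394744) * 100 = 100.38

100.38 %


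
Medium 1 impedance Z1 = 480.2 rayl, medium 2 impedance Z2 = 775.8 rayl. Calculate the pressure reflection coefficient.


Given values:
  Z1 = 480.2 rayl, Z2 = 775.8 rayl
Formula: R = (Z2 - Z1) / (Z2 + Z1)
Numerator: Z2 - Z1 = 775.8 - 480.2 = 295.6
Denominator: Z2 + Z1 = 775.8 + 480.2 = 1256.0
R = 295.6 / 1256.0 = 0.2354

0.2354


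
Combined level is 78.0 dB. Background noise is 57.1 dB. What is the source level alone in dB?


Given values:
  L_total = 78.0 dB, L_bg = 57.1 dB
Formula: L_source = 10 * log10(10^(L_total/10) - 10^(L_bg/10))
Convert to linear:
  10^(78.0/10) = 63095734.448
  10^(57.1/10) = 512861.384
Difference: 63095734.448 - 512861.384 = 62582873.064
L_source = 10 * log10(62582873.064) = 77.96

77.96 dB


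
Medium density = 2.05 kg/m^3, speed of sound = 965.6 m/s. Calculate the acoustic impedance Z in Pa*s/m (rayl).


Given values:
  rho = 2.05 kg/m^3
  c = 965.6 m/s
Formula: Z = rho * c
Z = 2.05 * 965.6
Z = 1979.48

1979.48 rayl


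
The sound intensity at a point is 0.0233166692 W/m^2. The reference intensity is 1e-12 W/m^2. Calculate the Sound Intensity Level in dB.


Given values:
  I = 0.0233166692 W/m^2
  I_ref = 1e-12 W/m^2
Formula: SIL = 10 * log10(I / I_ref)
Compute ratio: I / I_ref = 23316669200
Compute log10: log10(23316669200) = 10.367667
Multiply: SIL = 10 * 10.367667 = 103.68

103.68 dB


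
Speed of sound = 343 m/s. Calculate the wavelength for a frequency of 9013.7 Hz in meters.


Given values:
  c = 343 m/s, f = 9013.7 Hz
Formula: lambda = c / f
lambda = 343 / 9013.7
lambda = 0.0381

0.0381 m


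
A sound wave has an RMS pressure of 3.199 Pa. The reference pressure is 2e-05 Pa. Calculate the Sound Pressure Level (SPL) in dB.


Given values:
  p = 3.199 Pa
  p_ref = 2e-05 Pa
Formula: SPL = 20 * log10(p / p_ref)
Compute ratio: p / p_ref = 3.199 / 2e-05 = 159950
Compute log10: log10(159950) = 5.203984
Multiply: SPL = 20 * 5.203984 = 104.08

104.08 dB


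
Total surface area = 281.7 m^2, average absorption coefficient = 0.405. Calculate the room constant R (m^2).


Given values:
  S = 281.7 m^2, alpha = 0.405
Formula: R = S * alpha / (1 - alpha)
Numerator: 281.7 * 0.405 = 114.0885
Denominator: 1 - 0.405 = 0.595
R = 114.0885 / 0.595 = 191.75

191.75 m^2


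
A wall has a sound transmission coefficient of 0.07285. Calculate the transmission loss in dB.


Given values:
  tau = 0.07285
Formula: TL = 10 * log10(1 / tau)
Compute 1 / tau = 1 / 0.07285 = 13.7268
Compute log10(13.7268) = 1.137569
TL = 10 * 1.137569 = 11.38

11.38 dB


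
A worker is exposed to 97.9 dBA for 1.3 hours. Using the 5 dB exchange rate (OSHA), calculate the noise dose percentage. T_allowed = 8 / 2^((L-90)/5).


Given values:
  L = 97.9 dBA, T = 1.3 hours
Formula: T_allowed = 8 / 2^((L - 90) / 5)
Compute exponent: (97.9 - 90) / 5 = 1.58
Compute 2^(1.58) = 2.989698
T_allowed = 8 / 2.989698 = 2.675856 hours
Dose = (T / T_allowed) * 100
Dose = (1.3 / 2.675856) * 100 = 48.58

48.58 %


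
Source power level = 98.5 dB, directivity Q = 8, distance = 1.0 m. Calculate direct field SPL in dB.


Given values:
  Lw = 98.5 dB, Q = 8, r = 1.0 m
Formula: SPL = Lw + 10 * log10(Q / (4 * pi * r^2))
Compute 4 * pi * r^2 = 4 * pi * 1.0^2 = 12.5664
Compute Q / denom = 8 / 12.5664 = 0.63661828
Compute 10 * log10(0.63661828) = -1.9612
SPL = 98.5 + (-1.9612) = 96.54

96.54 dB


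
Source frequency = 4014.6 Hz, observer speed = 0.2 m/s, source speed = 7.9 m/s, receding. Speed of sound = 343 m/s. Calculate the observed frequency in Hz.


Given values:
  f_s = 4014.6 Hz, v_o = 0.2 m/s, v_s = 7.9 m/s
  Direction: receding
Formula: f_o = f_s * (c - v_o) / (c + v_s)
Numerator: c - v_o = 343 - 0.2 = 342.8
Denominator: c + v_s = 343 + 7.9 = 350.9
f_o = 4014.6 * 342.8 / 350.9 = 3921.93

3921.93 Hz


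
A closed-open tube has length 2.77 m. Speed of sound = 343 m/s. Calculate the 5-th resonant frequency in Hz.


Given values:
  Tube type: closed-open, L = 2.77 m, c = 343 m/s, n = 5
Formula: f_n = (2n - 1) * c / (4 * L)
Compute 2n - 1 = 2*5 - 1 = 9
Compute 4 * L = 4 * 2.77 = 11.08
f = 9 * 343 / 11.08
f = 278.61

278.61 Hz


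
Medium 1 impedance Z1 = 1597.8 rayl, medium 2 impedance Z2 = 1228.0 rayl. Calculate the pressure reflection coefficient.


Given values:
  Z1 = 1597.8 rayl, Z2 = 1228.0 rayl
Formula: R = (Z2 - Z1) / (Z2 + Z1)
Numerator: Z2 - Z1 = 1228.0 - 1597.8 = -369.8
Denominator: Z2 + Z1 = 1228.0 + 1597.8 = 2825.8
R = -369.8 / 2825.8 = -0.1309

-0.1309


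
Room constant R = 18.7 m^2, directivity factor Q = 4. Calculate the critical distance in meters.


Given values:
  R = 18.7 m^2, Q = 4
Formula: d_c = 0.141 * sqrt(Q * R)
Compute Q * R = 4 * 18.7 = 74.8
Compute sqrt(74.8) = 8.6487
d_c = 0.141 * 8.6487 = 1.219

1.219 m


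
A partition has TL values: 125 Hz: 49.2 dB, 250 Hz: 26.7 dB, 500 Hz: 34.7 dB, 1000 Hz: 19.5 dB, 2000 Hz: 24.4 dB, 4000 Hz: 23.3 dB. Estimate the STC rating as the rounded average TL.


Given TL values at each frequency:
  125 Hz: 49.2 dB
  250 Hz: 26.7 dB
  500 Hz: 34.7 dB
  1000 Hz: 19.5 dB
  2000 Hz: 24.4 dB
  4000 Hz: 23.3 dB
Formula: STC ~ round(average of TL values)
Sum = 49.2 + 26.7 + 34.7 + 19.5 + 24.4 + 23.3 = 177.8
Average = 177.8 / 6 = 29.63
Rounded: 30

30


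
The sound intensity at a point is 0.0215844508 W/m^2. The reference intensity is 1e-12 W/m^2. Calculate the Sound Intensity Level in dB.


Given values:
  I = 0.0215844508 W/m^2
  I_ref = 1e-12 W/m^2
Formula: SIL = 10 * log10(I / I_ref)
Compute ratio: I / I_ref = 21584450800
Compute log10: log10(21584450800) = 10.334141
Multiply: SIL = 10 * 10.334141 = 103.34

103.34 dB


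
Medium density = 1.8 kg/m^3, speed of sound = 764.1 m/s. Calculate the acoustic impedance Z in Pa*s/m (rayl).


Given values:
  rho = 1.8 kg/m^3
  c = 764.1 m/s
Formula: Z = rho * c
Z = 1.8 * 764.1
Z = 1375.38

1375.38 rayl


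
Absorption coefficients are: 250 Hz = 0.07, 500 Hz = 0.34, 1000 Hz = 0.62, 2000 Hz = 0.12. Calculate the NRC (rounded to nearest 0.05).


Given values:
  a_250 = 0.07, a_500 = 0.34
  a_1000 = 0.62, a_2000 = 0.12
Formula: NRC = (a250 + a500 + a1000 + a2000) / 4
Sum = 0.07 + 0.34 + 0.62 + 0.12 = 1.15
NRC = 1.15 / 4 = 0.2875
Rounded to nearest 0.05: 0.3

0.3


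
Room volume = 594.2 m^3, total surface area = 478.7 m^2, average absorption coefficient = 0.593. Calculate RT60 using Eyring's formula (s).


Given values:
  V = 594.2 m^3, S = 478.7 m^2, alpha = 0.593
Formula: RT60 = 0.161 * V / (-S * ln(1 - alpha))
Compute ln(1 - 0.593) = ln(0.407) = -0.898942
Denominator: -478.7 * -0.898942 = 430.3235
Numerator: 0.161 * 594.2 = 95.6662
RT60 = 95.6662 / 430.3235 = 0.222

0.222 s


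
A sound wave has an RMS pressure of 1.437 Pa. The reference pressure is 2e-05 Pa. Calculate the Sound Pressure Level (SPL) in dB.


Given values:
  p = 1.437 Pa
  p_ref = 2e-05 Pa
Formula: SPL = 20 * log10(p / p_ref)
Compute ratio: p / p_ref = 1.437 / 2e-05 = 71850
Compute log10: log10(71850) = 4.856427
Multiply: SPL = 20 * 4.856427 = 97.13

97.13 dB
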